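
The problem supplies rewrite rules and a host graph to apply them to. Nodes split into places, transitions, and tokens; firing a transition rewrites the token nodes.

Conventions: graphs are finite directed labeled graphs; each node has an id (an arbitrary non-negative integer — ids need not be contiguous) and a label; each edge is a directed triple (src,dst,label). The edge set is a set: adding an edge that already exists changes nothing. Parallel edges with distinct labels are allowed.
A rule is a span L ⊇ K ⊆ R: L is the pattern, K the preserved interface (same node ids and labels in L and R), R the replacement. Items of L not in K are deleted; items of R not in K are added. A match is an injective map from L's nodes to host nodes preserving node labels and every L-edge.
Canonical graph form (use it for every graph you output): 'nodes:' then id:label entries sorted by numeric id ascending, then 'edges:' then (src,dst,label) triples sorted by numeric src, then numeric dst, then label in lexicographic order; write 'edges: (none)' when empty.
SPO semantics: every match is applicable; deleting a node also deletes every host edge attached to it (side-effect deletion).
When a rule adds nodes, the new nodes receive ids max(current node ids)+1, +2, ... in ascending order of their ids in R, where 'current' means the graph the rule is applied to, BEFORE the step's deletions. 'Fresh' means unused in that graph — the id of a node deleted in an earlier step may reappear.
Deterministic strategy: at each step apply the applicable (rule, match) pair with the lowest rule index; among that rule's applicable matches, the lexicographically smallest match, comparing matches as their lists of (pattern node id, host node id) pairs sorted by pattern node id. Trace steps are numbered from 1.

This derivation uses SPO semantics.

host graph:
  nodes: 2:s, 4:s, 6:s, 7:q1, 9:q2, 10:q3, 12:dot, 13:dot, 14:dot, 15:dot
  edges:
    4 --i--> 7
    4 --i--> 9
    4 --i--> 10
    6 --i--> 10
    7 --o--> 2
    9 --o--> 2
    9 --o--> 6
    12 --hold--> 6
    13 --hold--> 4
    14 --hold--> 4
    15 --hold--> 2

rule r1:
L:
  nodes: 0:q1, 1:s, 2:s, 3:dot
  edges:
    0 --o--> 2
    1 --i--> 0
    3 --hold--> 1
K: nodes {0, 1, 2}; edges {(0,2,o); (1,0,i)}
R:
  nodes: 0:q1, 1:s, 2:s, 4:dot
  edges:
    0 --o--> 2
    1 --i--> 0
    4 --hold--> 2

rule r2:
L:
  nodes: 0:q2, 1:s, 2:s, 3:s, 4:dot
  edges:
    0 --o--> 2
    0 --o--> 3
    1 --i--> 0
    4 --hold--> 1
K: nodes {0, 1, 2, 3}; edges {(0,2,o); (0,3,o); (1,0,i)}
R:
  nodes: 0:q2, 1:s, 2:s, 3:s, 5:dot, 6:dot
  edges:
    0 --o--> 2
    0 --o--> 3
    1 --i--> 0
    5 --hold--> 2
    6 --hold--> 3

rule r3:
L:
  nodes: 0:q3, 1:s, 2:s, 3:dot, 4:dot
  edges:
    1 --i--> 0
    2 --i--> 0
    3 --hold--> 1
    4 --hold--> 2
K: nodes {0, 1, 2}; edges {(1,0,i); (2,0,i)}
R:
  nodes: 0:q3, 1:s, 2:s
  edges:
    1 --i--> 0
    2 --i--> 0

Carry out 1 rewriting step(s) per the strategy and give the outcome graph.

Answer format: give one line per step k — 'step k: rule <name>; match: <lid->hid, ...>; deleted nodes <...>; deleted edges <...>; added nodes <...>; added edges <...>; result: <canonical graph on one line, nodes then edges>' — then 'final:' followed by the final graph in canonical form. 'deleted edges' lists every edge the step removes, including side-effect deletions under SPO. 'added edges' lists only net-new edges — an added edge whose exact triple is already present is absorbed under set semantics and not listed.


step 1: rule r1; match: 0->7, 1->4, 2->2, 3->13; deleted nodes 13; deleted edges (13,4,hold); added nodes 16; added edges (16,2,hold); result: nodes: 2:s, 4:s, 6:s, 7:q1, 9:q2, 10:q3, 12:dot, 14:dot, 15:dot, 16:dot edges: (4,7,i); (4,9,i); (4,10,i); (6,10,i); (7,2,o); (9,2,o); (9,6,o); (12,6,hold); (14,4,hold); (15,2,hold); (16,2,hold)
final:
nodes: 2:s, 4:s, 6:s, 7:q1, 9:q2, 10:q3, 12:dot, 14:dot, 15:dot, 16:dot
edges: (4,7,i); (4,9,i); (4,10,i); (6,10,i); (7,2,o); (9,2,o); (9,6,o); (12,6,hold); (14,4,hold); (15,2,hold); (16,2,hold)


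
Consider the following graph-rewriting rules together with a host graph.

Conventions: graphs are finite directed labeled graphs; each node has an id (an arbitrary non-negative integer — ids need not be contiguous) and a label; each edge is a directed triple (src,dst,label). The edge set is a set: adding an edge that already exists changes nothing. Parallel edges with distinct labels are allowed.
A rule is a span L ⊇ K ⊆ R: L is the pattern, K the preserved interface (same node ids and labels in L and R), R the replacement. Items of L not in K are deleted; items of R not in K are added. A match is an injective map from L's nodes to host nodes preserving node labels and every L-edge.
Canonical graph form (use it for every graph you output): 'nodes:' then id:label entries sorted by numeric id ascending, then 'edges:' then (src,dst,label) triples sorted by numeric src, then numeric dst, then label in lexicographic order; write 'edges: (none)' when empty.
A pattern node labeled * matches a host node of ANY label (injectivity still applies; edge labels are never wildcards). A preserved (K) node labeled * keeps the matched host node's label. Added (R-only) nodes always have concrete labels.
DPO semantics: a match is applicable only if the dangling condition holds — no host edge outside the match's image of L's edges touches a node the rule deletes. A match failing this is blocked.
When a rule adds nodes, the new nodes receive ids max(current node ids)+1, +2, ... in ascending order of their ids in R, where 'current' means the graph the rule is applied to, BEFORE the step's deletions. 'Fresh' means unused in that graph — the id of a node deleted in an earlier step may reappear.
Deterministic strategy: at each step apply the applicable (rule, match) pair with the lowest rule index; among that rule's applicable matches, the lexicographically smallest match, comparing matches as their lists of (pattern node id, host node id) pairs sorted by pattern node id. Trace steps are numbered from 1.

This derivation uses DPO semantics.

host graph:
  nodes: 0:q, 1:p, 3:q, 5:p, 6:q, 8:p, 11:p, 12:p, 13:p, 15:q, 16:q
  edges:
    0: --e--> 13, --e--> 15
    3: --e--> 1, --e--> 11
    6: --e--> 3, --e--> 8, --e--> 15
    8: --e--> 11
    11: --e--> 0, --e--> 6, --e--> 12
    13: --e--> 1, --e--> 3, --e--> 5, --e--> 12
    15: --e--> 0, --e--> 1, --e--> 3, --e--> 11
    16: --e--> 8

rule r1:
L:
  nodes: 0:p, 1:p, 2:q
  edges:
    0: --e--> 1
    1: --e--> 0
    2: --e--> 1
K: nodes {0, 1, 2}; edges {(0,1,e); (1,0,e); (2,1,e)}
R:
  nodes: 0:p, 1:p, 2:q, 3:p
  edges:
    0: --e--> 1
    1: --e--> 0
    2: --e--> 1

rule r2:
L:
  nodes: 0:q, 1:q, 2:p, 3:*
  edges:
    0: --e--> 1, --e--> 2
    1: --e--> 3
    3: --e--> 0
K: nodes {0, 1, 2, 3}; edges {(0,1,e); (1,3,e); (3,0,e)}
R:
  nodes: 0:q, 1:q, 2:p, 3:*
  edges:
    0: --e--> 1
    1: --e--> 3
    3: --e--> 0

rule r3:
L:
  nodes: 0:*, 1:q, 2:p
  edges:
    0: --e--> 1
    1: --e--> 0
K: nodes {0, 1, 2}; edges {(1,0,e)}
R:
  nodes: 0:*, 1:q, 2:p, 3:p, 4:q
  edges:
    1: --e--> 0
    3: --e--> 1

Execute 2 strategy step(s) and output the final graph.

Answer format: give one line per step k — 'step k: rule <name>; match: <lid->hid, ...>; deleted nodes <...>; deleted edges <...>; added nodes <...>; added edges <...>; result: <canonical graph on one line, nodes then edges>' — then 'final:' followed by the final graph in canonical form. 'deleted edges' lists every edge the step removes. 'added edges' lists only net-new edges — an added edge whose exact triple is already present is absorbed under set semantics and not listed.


step 1: rule r2; match: 0->0, 1->15, 2->13, 3->11; deleted nodes (none); deleted edges (0,13,e); added nodes (none); added edges (none); result: nodes: 0:q, 1:p, 3:q, 5:p, 6:q, 8:p, 11:p, 12:p, 13:p, 15:q, 16:q edges: (0,15,e); (3,1,e); (3,11,e); (6,3,e); (6,8,e); (6,15,e); (8,11,e); (11,0,e); (11,6,e); (11,12,e); (13,1,e); (13,3,e); (13,5,e); (13,12,e); (15,0,e); (15,1,e); (15,3,e); (15,11,e); (16,8,e)
step 2: rule r2; match: 0->6, 1->3, 2->8, 3->11; deleted nodes (none); deleted edges (6,8,e); added nodes (none); added edges (none); result: nodes: 0:q, 1:p, 3:q, 5:p, 6:q, 8:p, 11:p, 12:p, 13:p, 15:q, 16:q edges: (0,15,e); (3,1,e); (3,11,e); (6,3,e); (6,15,e); (8,11,e); (11,0,e); (11,6,e); (11,12,e); (13,1,e); (13,3,e); (13,5,e); (13,12,e); (15,0,e); (15,1,e); (15,3,e); (15,11,e); (16,8,e)
final:
nodes: 0:q, 1:p, 3:q, 5:p, 6:q, 8:p, 11:p, 12:p, 13:p, 15:q, 16:q
edges: (0,15,e); (3,1,e); (3,11,e); (6,3,e); (6,15,e); (8,11,e); (11,0,e); (11,6,e); (11,12,e); (13,1,e); (13,3,e); (13,5,e); (13,12,e); (15,0,e); (15,1,e); (15,3,e); (15,11,e); (16,8,e)


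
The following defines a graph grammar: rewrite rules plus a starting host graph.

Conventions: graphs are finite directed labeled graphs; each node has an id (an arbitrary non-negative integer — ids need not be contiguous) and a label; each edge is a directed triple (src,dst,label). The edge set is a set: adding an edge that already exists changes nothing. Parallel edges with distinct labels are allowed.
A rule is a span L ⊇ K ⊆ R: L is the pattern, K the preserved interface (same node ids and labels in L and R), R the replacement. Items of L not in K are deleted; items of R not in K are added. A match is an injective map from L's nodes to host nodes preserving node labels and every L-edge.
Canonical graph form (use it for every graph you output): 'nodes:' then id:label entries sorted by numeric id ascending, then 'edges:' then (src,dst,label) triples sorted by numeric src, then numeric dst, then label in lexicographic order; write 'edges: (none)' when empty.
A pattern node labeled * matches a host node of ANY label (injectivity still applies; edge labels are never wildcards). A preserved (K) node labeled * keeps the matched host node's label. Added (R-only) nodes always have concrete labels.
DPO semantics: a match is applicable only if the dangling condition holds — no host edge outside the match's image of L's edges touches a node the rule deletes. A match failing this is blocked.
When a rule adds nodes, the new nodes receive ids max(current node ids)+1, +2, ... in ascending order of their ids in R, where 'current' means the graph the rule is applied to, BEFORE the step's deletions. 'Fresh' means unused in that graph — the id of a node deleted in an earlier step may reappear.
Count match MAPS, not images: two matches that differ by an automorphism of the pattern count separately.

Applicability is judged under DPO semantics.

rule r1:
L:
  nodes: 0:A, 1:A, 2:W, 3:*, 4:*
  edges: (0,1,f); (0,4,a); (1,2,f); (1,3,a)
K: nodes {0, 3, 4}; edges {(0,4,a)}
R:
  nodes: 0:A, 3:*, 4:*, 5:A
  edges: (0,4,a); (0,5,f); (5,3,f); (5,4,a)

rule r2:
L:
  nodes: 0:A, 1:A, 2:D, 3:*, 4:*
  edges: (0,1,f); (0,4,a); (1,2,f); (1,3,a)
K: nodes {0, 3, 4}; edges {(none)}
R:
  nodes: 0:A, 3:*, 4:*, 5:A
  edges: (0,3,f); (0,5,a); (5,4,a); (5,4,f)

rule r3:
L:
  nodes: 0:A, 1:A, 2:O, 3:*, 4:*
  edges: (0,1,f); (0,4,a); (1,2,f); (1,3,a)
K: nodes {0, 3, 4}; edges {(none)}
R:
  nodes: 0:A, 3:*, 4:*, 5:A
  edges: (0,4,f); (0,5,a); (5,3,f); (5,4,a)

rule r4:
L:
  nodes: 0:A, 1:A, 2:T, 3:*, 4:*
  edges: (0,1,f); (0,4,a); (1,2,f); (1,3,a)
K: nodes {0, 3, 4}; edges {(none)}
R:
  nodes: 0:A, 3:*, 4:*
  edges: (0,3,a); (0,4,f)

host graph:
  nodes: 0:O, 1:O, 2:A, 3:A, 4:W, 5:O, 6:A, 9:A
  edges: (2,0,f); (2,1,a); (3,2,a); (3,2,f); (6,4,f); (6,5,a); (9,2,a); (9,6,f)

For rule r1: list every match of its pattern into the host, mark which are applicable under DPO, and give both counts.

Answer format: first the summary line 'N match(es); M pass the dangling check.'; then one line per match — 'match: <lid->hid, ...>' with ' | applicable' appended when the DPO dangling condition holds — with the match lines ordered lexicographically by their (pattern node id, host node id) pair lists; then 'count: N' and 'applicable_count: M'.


1 match(es); 1 pass the dangling check.
match: 0->9, 1->6, 2->4, 3->5, 4->2 | applicable
count: 1
applicable_count: 1


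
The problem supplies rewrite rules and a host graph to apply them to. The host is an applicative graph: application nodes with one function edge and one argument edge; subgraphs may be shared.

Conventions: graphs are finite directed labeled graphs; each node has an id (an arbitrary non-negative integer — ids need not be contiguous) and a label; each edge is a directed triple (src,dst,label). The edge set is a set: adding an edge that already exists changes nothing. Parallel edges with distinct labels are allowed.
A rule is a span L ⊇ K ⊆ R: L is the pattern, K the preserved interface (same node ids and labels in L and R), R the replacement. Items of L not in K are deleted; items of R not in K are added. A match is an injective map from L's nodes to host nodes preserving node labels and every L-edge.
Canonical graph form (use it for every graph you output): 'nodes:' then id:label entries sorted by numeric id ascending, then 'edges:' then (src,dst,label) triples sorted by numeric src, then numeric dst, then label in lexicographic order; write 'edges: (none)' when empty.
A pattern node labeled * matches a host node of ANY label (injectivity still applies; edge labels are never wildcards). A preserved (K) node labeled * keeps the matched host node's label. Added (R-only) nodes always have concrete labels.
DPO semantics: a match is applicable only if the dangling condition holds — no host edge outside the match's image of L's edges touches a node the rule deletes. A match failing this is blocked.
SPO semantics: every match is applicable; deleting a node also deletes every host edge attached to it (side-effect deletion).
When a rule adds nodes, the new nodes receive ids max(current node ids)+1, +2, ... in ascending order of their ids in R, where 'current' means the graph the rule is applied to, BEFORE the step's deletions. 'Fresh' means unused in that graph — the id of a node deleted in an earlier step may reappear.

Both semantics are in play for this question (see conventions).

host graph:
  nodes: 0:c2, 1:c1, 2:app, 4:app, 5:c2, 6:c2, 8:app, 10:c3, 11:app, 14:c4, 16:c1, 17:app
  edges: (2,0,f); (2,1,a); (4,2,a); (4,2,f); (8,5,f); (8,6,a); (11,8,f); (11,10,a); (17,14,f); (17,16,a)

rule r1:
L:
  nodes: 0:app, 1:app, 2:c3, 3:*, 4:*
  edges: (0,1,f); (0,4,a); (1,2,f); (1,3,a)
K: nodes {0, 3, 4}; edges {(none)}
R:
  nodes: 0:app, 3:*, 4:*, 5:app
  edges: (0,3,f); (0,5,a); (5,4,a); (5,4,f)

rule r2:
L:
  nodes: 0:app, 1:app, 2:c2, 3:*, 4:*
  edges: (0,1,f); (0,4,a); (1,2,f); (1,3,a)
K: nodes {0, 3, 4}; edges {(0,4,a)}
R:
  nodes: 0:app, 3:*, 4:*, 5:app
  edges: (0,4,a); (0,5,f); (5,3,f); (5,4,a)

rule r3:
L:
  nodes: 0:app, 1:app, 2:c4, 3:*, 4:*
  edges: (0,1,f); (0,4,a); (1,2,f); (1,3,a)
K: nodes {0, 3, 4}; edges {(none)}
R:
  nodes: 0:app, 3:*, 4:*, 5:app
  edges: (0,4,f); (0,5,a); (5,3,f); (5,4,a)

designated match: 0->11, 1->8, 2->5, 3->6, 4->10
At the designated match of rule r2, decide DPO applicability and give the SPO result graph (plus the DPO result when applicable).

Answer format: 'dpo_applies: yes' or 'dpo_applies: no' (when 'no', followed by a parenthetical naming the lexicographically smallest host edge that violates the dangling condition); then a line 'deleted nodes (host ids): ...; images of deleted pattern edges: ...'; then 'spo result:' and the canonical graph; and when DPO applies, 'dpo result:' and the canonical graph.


dpo_applies: yes
deleted nodes (host ids): 5, 8; images of deleted pattern edges: (8,5,f); (8,6,a); (11,8,f)
spo result:
nodes: 0:c2, 1:c1, 2:app, 4:app, 6:c2, 10:c3, 11:app, 14:c4, 16:c1, 17:app, 18:app
edges: (2,0,f); (2,1,a); (4,2,a); (4,2,f); (11,10,a); (11,18,f); (17,14,f); (17,16,a); (18,6,f); (18,10,a)
dpo result:
nodes: 0:c2, 1:c1, 2:app, 4:app, 6:c2, 10:c3, 11:app, 14:c4, 16:c1, 17:app, 18:app
edges: (2,0,f); (2,1,a); (4,2,a); (4,2,f); (11,10,a); (11,18,f); (17,14,f); (17,16,a); (18,6,f); (18,10,a)


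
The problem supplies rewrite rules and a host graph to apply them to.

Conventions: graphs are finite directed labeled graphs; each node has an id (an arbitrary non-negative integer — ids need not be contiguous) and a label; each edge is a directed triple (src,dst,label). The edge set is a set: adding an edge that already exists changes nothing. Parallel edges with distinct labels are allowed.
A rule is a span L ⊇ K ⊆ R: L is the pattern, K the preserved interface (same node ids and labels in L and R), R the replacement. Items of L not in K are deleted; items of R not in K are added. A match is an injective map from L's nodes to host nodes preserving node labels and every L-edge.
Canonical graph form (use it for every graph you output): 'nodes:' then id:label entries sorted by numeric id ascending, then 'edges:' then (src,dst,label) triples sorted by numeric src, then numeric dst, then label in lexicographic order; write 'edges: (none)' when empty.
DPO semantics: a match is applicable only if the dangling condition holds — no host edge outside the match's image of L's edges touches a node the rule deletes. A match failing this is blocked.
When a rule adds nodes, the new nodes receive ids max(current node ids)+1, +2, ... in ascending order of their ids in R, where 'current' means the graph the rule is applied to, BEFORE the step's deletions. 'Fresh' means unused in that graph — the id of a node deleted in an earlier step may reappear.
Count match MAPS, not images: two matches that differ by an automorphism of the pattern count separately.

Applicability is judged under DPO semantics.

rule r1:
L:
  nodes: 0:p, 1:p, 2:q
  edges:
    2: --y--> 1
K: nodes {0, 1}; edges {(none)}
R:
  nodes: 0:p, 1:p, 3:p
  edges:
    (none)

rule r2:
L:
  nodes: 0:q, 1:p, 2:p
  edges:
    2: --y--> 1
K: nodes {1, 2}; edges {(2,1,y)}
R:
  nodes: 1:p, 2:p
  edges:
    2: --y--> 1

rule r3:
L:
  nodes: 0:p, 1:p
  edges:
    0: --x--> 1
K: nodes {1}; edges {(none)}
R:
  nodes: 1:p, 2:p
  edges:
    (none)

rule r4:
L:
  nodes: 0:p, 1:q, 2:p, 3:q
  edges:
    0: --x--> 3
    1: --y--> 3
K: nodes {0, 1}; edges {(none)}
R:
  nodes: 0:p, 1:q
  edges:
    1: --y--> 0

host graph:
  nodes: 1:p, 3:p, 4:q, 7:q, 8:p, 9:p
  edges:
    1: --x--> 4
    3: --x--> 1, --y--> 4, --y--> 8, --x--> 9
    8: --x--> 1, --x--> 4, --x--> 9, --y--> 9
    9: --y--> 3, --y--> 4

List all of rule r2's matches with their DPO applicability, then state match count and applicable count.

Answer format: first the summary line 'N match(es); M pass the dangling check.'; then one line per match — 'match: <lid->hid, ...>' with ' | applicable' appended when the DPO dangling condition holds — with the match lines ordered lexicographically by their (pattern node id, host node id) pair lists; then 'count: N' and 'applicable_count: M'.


6 match(es); 3 pass the dangling check.
match: 0->4, 1->3, 2->9
match: 0->4, 1->8, 2->3
match: 0->4, 1->9, 2->8
match: 0->7, 1->3, 2->9 | applicable
match: 0->7, 1->8, 2->3 | applicable
match: 0->7, 1->9, 2->8 | applicable
count: 6
applicable_count: 3


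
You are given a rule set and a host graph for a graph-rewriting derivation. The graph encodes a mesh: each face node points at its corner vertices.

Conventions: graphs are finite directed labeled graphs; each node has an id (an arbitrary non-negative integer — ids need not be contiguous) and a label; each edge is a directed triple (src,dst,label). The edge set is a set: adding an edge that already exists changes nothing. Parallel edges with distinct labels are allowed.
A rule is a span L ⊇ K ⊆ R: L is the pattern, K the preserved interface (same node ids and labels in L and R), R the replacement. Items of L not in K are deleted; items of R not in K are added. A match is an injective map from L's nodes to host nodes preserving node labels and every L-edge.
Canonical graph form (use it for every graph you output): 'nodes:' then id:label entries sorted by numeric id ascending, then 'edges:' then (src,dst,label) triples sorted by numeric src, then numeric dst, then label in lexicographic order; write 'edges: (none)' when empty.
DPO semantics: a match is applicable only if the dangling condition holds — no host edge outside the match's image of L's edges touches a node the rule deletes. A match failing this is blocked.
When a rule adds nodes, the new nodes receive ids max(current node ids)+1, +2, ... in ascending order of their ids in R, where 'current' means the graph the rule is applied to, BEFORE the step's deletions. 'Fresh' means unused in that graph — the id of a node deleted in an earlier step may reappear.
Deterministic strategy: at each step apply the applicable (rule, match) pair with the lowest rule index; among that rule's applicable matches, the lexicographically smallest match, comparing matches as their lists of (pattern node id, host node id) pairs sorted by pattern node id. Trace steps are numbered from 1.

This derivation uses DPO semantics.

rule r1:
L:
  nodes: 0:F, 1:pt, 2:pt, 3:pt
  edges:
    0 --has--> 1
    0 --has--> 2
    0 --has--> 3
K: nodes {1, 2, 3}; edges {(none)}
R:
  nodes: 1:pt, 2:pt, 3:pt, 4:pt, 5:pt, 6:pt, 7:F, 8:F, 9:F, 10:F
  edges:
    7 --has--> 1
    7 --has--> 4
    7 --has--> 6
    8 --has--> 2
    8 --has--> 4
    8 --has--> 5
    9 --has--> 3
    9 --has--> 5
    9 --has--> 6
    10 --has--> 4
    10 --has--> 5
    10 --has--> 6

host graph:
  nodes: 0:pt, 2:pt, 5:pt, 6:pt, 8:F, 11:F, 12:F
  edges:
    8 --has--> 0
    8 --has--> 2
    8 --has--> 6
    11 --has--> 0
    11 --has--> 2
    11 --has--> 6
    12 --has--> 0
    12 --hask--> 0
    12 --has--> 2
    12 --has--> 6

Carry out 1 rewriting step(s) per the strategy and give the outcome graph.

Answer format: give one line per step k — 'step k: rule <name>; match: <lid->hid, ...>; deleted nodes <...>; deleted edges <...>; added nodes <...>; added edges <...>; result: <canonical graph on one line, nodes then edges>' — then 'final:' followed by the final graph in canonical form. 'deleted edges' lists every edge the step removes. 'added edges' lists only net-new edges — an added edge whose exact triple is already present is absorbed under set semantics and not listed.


step 1: rule r1; match: 0->8, 1->0, 2->2, 3->6; deleted nodes 8; deleted edges (8,0,has); (8,2,has); (8,6,has); added nodes 13, 14, 15, 16, 17, 18, 19; added edges (16,0,has); (16,13,has); (16,15,has); (17,2,has); (17,13,has); (17,14,has); (18,6,has); (18,14,has); (18,15,has); (19,13,has); (19,14,has); (19,15,has); result: nodes: 0:pt, 2:pt, 5:pt, 6:pt, 11:F, 12:F, 13:pt, 14:pt, 15:pt, 16:F, 17:F, 18:F, 19:F edges: (11,0,has); (11,2,has); (11,6,has); (12,0,has); (12,0,hask); (12,2,has); (12,6,has); (16,0,has); (16,13,has); (16,15,has); (17,2,has); (17,13,has); (17,14,has); (18,6,has); (18,14,has); (18,15,has); (19,13,has); (19,14,has); (19,15,has)
final:
nodes: 0:pt, 2:pt, 5:pt, 6:pt, 11:F, 12:F, 13:pt, 14:pt, 15:pt, 16:F, 17:F, 18:F, 19:F
edges: (11,0,has); (11,2,has); (11,6,has); (12,0,has); (12,0,hask); (12,2,has); (12,6,has); (16,0,has); (16,13,has); (16,15,has); (17,2,has); (17,13,has); (17,14,has); (18,6,has); (18,14,has); (18,15,has); (19,13,has); (19,14,has); (19,15,has)


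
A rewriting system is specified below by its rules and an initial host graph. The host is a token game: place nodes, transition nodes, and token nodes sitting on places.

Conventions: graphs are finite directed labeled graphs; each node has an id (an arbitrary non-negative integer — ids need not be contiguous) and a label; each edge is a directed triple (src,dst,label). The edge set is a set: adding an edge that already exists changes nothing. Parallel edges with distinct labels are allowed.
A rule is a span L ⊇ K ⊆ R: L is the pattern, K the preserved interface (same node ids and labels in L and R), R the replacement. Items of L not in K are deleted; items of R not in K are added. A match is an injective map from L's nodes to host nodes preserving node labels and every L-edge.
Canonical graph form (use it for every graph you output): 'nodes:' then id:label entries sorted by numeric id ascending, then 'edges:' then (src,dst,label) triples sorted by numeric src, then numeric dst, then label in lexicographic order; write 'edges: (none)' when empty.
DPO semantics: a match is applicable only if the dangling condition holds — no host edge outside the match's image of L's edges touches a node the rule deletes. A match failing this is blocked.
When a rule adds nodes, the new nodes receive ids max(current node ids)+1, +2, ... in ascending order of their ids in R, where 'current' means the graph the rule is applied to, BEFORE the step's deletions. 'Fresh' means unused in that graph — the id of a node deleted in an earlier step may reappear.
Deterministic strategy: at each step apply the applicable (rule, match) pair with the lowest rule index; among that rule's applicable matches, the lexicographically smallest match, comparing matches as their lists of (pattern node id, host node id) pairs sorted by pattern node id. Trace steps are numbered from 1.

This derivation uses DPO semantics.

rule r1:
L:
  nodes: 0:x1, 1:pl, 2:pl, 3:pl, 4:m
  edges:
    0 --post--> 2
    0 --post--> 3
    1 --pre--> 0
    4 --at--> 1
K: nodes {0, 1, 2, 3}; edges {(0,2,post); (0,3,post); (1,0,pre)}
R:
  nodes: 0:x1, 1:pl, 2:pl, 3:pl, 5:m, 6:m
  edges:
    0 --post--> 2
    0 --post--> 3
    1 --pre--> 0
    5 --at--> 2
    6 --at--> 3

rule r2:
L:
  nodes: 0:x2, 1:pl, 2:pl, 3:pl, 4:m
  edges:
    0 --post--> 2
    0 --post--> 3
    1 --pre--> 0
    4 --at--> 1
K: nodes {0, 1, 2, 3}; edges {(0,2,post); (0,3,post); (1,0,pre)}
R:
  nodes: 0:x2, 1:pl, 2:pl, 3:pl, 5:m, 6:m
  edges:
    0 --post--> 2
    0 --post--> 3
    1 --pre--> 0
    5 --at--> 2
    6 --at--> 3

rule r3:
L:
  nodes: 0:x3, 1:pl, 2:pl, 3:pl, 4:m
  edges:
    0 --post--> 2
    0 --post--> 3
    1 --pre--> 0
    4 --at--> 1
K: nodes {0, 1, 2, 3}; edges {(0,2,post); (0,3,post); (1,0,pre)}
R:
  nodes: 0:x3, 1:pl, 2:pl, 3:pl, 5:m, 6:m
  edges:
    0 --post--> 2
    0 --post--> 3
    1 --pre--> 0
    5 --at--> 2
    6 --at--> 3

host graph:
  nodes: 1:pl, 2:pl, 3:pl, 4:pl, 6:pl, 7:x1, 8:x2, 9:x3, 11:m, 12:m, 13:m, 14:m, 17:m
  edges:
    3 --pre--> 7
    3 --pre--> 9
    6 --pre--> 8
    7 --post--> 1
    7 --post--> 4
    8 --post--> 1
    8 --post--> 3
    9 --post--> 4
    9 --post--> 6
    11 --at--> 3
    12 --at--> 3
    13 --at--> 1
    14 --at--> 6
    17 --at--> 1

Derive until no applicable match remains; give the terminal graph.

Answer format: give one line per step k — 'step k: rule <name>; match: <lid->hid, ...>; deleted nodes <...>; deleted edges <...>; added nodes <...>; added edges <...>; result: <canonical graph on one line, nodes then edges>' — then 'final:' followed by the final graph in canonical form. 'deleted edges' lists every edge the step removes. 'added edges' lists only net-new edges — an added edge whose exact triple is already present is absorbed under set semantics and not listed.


step 1: rule r1; match: 0->7, 1->3, 2->1, 3->4, 4->11; deleted nodes 11; deleted edges (11,3,at); added nodes 18, 19; added edges (18,1,at); (19,4,at); result: nodes: 1:pl, 2:pl, 3:pl, 4:pl, 6:pl, 7:x1, 8:x2, 9:x3, 12:m, 13:m, 14:m, 17:m, 18:m, 19:m edges: (3,7,pre); (3,9,pre); (6,8,pre); (7,1,post); (7,4,post); (8,1,post); (8,3,post); (9,4,post); (9,6,post); (12,3,at); (13,1,at); (14,6,at); (17,1,at); (18,1,at); (19,4,at)
step 2: rule r1; match: 0->7, 1->3, 2->1, 3->4, 4->12; deleted nodes 12; deleted edges (12,3,at); added nodes 20, 21; added edges (20,1,at); (21,4,at); result: nodes: 1:pl, 2:pl, 3:pl, 4:pl, 6:pl, 7:x1, 8:x2, 9:x3, 13:m, 14:m, 17:m, 18:m, 19:m, 20:m, 21:m edges: (3,7,pre); (3,9,pre); (6,8,pre); (7,1,post); (7,4,post); (8,1,post); (8,3,post); (9,4,post); (9,6,post); (13,1,at); (14,6,at); (17,1,at); (18,1,at); (19,4,at); (20,1,at); (21,4,at)
step 3: rule r2; match: 0->8, 1->6, 2->1, 3->3, 4->14; deleted nodes 14; deleted edges (14,6,at); added nodes 22, 23; added edges (22,1,at); (23,3,at); result: nodes: 1:pl, 2:pl, 3:pl, 4:pl, 6:pl, 7:x1, 8:x2, 9:x3, 13:m, 17:m, 18:m, 19:m, 20:m, 21:m, 22:m, 23:m edges: (3,7,pre); (3,9,pre); (6,8,pre); (7,1,post); (7,4,post); (8,1,post); (8,3,post); (9,4,post); (9,6,post); (13,1,at); (17,1,at); (18,1,at); (19,4,at); (20,1,at); (21,4,at); (22,1,at); (23,3,at)
step 4: rule r1; match: 0->7, 1->3, 2->1, 3->4, 4->23; deleted nodes 23; deleted edges (23,3,at); added nodes 24, 25; added edges (24,1,at); (25,4,at); result: nodes: 1:pl, 2:pl, 3:pl, 4:pl, 6:pl, 7:x1, 8:x2, 9:x3, 13:m, 17:m, 18:m, 19:m, 20:m, 21:m, 22:m, 24:m, 25:m edges: (3,7,pre); (3,9,pre); (6,8,pre); (7,1,post); (7,4,post); (8,1,post); (8,3,post); (9,4,post); (9,6,post); (13,1,at); (17,1,at); (18,1,at); (19,4,at); (20,1,at); (21,4,at); (22,1,at); (24,1,at); (25,4,at)
final:
nodes: 1:pl, 2:pl, 3:pl, 4:pl, 6:pl, 7:x1, 8:x2, 9:x3, 13:m, 17:m, 18:m, 19:m, 20:m, 21:m, 22:m, 24:m, 25:m
edges: (3,7,pre); (3,9,pre); (6,8,pre); (7,1,post); (7,4,post); (8,1,post); (8,3,post); (9,4,post); (9,6,post); (13,1,at); (17,1,at); (18,1,at); (19,4,at); (20,1,at); (21,4,at); (22,1,at); (24,1,at); (25,4,at)


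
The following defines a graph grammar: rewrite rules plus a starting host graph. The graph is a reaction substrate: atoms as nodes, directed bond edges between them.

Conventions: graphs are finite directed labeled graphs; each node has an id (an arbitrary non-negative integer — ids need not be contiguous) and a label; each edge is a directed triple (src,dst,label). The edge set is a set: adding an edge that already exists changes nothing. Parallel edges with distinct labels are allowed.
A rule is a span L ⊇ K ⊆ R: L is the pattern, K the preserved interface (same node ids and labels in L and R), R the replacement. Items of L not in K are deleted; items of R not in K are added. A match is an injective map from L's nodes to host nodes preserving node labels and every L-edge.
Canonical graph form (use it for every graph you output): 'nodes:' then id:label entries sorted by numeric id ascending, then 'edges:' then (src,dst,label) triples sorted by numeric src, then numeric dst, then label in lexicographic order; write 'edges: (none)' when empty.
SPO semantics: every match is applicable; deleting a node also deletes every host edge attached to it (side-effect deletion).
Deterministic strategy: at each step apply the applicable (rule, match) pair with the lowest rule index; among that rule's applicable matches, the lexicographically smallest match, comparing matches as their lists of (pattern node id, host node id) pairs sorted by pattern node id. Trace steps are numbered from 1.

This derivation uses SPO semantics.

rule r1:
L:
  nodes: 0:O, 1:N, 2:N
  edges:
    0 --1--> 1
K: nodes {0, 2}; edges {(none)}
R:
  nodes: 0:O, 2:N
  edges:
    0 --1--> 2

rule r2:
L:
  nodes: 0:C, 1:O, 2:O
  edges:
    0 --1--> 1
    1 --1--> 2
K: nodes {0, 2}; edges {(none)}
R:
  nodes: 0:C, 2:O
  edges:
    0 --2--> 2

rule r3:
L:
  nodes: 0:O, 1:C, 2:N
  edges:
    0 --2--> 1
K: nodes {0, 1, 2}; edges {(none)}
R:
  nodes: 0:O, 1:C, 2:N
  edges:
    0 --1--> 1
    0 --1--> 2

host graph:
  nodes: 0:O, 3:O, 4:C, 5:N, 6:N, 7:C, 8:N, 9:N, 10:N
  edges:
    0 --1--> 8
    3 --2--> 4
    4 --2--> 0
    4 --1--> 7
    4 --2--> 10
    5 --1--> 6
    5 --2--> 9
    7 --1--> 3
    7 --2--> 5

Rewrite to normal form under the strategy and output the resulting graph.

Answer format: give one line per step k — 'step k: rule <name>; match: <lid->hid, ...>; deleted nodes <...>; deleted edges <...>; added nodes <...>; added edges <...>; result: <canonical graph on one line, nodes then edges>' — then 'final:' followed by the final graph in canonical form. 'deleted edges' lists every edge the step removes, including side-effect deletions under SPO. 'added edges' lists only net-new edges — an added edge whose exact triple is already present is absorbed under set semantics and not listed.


step 1: rule r1; match: 0->0, 1->8, 2->5; deleted nodes 8; deleted edges (0,8,1); added nodes (none); added edges (0,5,1); result: nodes: 0:O, 3:O, 4:C, 5:N, 6:N, 7:C, 9:N, 10:N edges: (0,5,1); (3,4,2); (4,0,2); (4,7,1); (4,10,2); (5,6,1); (5,9,2); (7,3,1); (7,5,2)
step 2: rule r1; match: 0->0, 1->5, 2->6; deleted nodes 5; deleted edges (0,5,1); (5,6,1); (5,9,2); (7,5,2); added nodes (none); added edges (0,6,1); result: nodes: 0:O, 3:O, 4:C, 6:N, 7:C, 9:N, 10:N edges: (0,6,1); (3,4,2); (4,0,2); (4,7,1); (4,10,2); (7,3,1)
step 3: rule r1; match: 0->0, 1->6, 2->9; deleted nodes 6; deleted edges (0,6,1); added nodes (none); added edges (0,9,1); result: nodes: 0:O, 3:O, 4:C, 7:C, 9:N, 10:N edges: (0,9,1); (3,4,2); (4,0,2); (4,7,1); (4,10,2); (7,3,1)
step 4: rule r1; match: 0->0, 1->9, 2->10; deleted nodes 9; deleted edges (0,9,1); added nodes (none); added edges (0,10,1); result: nodes: 0:O, 3:O, 4:C, 7:C, 10:N edges: (0,10,1); (3,4,2); (4,0,2); (4,7,1); (4,10,2); (7,3,1)
step 5: rule r3; match: 0->3, 1->4, 2->10; deleted nodes (none); deleted edges (3,4,2); added nodes (none); added edges (3,4,1); (3,10,1); result: nodes: 0:O, 3:O, 4:C, 7:C, 10:N edges: (0,10,1); (3,4,1); (3,10,1); (4,0,2); (4,7,1); (4,10,2); (7,3,1)
final:
nodes: 0:O, 3:O, 4:C, 7:C, 10:N
edges: (0,10,1); (3,4,1); (3,10,1); (4,0,2); (4,7,1); (4,10,2); (7,3,1)


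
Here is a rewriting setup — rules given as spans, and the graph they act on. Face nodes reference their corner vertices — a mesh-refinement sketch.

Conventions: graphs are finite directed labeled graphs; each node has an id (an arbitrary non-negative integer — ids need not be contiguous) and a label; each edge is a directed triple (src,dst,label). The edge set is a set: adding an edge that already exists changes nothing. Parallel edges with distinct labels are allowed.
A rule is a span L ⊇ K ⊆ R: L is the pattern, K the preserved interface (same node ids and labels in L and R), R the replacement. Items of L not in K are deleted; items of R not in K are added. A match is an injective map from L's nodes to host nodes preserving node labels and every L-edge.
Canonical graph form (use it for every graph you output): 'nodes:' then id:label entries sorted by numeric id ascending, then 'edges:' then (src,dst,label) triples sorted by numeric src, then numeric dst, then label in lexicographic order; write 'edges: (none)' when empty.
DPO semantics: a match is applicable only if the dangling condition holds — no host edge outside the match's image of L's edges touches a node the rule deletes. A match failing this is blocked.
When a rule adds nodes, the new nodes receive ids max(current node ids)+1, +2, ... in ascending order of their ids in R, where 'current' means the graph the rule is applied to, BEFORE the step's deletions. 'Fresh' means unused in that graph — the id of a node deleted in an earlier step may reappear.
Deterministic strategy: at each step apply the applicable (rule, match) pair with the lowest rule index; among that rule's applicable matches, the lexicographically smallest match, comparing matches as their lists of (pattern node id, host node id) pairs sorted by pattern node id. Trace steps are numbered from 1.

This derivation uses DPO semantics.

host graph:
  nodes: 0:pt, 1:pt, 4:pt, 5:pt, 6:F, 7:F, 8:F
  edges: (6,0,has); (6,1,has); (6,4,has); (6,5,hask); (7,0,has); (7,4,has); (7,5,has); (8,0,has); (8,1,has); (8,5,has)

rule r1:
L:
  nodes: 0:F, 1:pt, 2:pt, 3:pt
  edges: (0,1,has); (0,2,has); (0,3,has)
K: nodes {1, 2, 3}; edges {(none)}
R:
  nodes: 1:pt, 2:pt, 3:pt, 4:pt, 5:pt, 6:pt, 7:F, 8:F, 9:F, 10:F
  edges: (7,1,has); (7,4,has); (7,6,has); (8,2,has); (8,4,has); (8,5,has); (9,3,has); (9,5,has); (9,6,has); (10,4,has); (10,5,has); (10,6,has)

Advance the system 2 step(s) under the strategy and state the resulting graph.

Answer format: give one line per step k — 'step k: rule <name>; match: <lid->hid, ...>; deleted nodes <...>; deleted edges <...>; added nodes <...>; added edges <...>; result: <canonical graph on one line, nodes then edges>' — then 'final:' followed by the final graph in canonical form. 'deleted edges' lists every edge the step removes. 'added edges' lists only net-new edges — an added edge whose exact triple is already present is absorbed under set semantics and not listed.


step 1: rule r1; match: 0->7, 1->0, 2->4, 3->5; deleted nodes 7; deleted edges (7,0,has); (7,4,has); (7,5,has); added nodes 9, 10, 11, 12, 13, 14, 15; added edges (12,0,has); (12,9,has); (12,11,has); (13,4,has); (13,9,has); (13,10,has); (14,5,has); (14,10,has); (14,11,has); (15,9,has); (15,10,has); (15,11,has); result: nodes: 0:pt, 1:pt, 4:pt, 5:pt, 6:F, 8:F, 9:pt, 10:pt, 11:pt, 12:F, 13:F, 14:F, 15:F edges: (6,0,has); (6,1,has); (6,4,has); (6,5,hask); (8,0,has); (8,1,has); (8,5,has); (12,0,has); (12,9,has); (12,11,has); (13,4,has); (13,9,has); (13,10,has); (14,5,has); (14,10,has); (14,11,has); (15,9,has); (15,10,has); (15,11,has)
step 2: rule r1; match: 0->8, 1->0, 2->1, 3->5; deleted nodes 8; deleted edges (8,0,has); (8,1,has); (8,5,has); added nodes 16, 17, 18, 19, 20, 21, 22; added edges (19,0,has); (19,16,has); (19,18,has); (20,1,has); (20,16,has); (20,17,has); (21,5,has); (21,17,has); (21,18,has); (22,16,has); (22,17,has); (22,18,has); result: nodes: 0:pt, 1:pt, 4:pt, 5:pt, 6:F, 9:pt, 10:pt, 11:pt, 12:F, 13:F, 14:F, 15:F, 16:pt, 17:pt, 18:pt, 19:F, 20:F, 21:F, 22:F edges: (6,0,has); (6,1,has); (6,4,has); (6,5,hask); (12,0,has); (12,9,has); (12,11,has); (13,4,has); (13,9,has); (13,10,has); (14,5,has); (14,10,has); (14,11,has); (15,9,has); (15,10,has); (15,11,has); (19,0,has); (19,16,has); (19,18,has); (20,1,has); (20,16,has); (20,17,has); (21,5,has); (21,17,has); (21,18,has); (22,16,has); (22,17,has); (22,18,has)
final:
nodes: 0:pt, 1:pt, 4:pt, 5:pt, 6:F, 9:pt, 10:pt, 11:pt, 12:F, 13:F, 14:F, 15:F, 16:pt, 17:pt, 18:pt, 19:F, 20:F, 21:F, 22:F
edges: (6,0,has); (6,1,has); (6,4,has); (6,5,hask); (12,0,has); (12,9,has); (12,11,has); (13,4,has); (13,9,has); (13,10,has); (14,5,has); (14,10,has); (14,11,has); (15,9,has); (15,10,has); (15,11,has); (19,0,has); (19,16,has); (19,18,has); (20,1,has); (20,16,has); (20,17,has); (21,5,has); (21,17,has); (21,18,has); (22,16,has); (22,17,has); (22,18,has)


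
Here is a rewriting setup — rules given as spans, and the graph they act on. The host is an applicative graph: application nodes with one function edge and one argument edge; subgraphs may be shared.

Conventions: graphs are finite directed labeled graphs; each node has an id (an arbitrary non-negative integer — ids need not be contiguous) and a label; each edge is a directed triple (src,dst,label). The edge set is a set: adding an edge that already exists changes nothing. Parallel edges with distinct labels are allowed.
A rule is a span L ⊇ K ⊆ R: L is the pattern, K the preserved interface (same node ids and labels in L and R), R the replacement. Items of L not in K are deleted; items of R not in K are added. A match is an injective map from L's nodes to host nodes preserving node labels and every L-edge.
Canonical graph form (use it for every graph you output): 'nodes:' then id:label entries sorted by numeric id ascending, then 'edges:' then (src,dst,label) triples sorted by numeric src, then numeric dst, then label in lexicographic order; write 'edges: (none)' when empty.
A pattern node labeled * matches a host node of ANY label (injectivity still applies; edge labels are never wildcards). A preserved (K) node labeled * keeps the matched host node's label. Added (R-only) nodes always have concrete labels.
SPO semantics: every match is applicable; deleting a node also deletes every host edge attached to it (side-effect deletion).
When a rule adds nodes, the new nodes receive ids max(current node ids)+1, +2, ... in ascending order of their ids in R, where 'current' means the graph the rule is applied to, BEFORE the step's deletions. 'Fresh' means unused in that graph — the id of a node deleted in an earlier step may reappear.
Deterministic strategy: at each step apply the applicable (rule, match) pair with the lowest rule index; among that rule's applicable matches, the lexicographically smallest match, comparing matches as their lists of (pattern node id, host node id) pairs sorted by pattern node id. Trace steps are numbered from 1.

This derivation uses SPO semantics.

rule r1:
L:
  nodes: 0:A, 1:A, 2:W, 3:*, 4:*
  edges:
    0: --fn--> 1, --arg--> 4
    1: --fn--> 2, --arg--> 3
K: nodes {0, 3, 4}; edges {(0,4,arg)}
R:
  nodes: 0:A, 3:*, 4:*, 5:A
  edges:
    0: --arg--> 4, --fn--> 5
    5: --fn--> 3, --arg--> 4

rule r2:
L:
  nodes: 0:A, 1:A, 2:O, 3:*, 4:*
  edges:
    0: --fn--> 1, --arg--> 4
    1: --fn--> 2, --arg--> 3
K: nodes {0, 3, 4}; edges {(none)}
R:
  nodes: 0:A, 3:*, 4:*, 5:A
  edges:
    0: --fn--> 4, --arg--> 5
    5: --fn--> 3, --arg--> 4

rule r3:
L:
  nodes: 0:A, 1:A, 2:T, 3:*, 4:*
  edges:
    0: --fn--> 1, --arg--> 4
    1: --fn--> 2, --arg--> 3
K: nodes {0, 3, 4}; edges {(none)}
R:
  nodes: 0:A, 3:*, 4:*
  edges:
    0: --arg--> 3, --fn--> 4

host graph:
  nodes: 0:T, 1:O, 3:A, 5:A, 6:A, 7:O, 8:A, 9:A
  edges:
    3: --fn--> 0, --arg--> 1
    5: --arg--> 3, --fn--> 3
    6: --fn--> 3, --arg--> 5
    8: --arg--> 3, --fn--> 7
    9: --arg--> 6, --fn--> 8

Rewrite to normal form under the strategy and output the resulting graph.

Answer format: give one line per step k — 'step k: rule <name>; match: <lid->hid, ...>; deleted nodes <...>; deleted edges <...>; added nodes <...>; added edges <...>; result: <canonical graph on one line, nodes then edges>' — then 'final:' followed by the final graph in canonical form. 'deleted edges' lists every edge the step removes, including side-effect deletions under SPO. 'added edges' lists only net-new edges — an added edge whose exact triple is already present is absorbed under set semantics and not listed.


step 1: rule r2; match: 0->9, 1->8, 2->7, 3->3, 4->6; deleted nodes 7, 8; deleted edges (8,3,arg); (8,7,fn); (9,6,arg); (9,8,fn); added nodes 10; added edges (9,6,fn); (9,10,arg); (10,3,fn); (10,6,arg); result: nodes: 0:T, 1:O, 3:A, 5:A, 6:A, 9:A, 10:A edges: (3,0,fn); (3,1,arg); (5,3,arg); (5,3,fn); (6,3,fn); (6,5,arg); (9,6,fn); (9,10,arg); (10,3,fn); (10,6,arg)
step 2: rule r3; match: 0->6, 1->3, 2->0, 3->1, 4->5; deleted nodes 0, 3; deleted edges (3,0,fn); (3,1,arg); (5,3,arg); (5,3,fn); (6,3,fn); (6,5,arg); (10,3,fn); added nodes (none); added edges (6,1,arg); (6,5,fn); result: nodes: 1:O, 5:A, 6:A, 9:A, 10:A edges: (6,1,arg); (6,5,fn); (9,6,fn); (9,10,arg); (10,6,arg)
final:
nodes: 1:O, 5:A, 6:A, 9:A, 10:A
edges: (6,1,arg); (6,5,fn); (9,6,fn); (9,10,arg); (10,6,arg)
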